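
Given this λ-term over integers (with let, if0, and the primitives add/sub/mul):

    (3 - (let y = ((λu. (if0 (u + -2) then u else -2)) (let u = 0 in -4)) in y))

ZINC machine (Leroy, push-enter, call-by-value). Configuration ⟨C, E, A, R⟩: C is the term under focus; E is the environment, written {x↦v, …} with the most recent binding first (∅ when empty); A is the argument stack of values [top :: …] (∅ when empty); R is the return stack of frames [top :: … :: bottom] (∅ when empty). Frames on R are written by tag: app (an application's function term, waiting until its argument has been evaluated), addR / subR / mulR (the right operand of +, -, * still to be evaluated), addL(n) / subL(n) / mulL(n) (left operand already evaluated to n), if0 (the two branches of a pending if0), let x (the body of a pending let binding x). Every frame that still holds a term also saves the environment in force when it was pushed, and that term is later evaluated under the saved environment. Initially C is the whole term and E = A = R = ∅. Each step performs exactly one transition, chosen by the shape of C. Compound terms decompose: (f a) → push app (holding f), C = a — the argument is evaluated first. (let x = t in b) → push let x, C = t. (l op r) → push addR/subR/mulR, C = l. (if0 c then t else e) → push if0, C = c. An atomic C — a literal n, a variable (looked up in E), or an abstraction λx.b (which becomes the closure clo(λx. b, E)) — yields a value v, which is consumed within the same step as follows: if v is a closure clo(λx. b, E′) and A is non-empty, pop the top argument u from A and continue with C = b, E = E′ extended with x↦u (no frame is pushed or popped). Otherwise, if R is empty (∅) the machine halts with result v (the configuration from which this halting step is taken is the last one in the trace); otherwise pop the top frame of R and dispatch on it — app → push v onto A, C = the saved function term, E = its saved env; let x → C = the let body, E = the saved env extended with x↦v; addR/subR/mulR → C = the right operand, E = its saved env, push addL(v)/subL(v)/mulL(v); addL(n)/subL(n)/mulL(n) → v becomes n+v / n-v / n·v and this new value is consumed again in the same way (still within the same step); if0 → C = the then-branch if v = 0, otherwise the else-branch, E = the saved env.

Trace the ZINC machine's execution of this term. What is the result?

Answer: 5

Machine steps:
0. [C=(3 - (let y = ((λu. (if0 (u + -2) then u else -2)) (let u = 0 in -4)) in y)) | E=∅ | A=∅ | R=∅]
1. [C=3 | E=∅ | A=∅ | R=[subR]]
2. [C=(let y = ((λu. (if0 (u + -2) then u else -2)) (let u = 0 in -4)) in y) | E=∅ | A=∅ | R=[subL(3)]]
3. [C=((λu. (if0 (u + -2) then u else -2)) (let u = 0 in -4)) | E=∅ | A=∅ | R=[let y :: subL(3)]]
4. [C=(let u = 0 in -4) | E=∅ | A=∅ | R=[app :: let y :: subL(3)]]
5. [C=0 | E=∅ | A=∅ | R=[let u :: app :: let y :: subL(3)]]
6. [C=-4 | E={u↦0} | A=∅ | R=[app :: let y :: subL(3)]]
7. [C=(λu. (if0 (u + -2) then u else -2)) | E=∅ | A=[-4] | R=[let y :: subL(3)]]
8. [C=(if0 (u + -2) then u else -2) | E={u↦-4} | A=∅ | R=[let y :: subL(3)]]
9. [C=(u + -2) | E={u↦-4} | A=∅ | R=[if0 :: let y :: subL(3)]]
10. [C=u | E={u↦-4} | A=∅ | R=[addR :: if0 :: let y :: subL(3)]]
11. [C=-2 | E={u↦-4} | A=∅ | R=[addL(-4) :: if0 :: let y :: subL(3)]]
12. [C=-2 | E={u↦-4} | A=∅ | R=[let y :: subL(3)]]
13. [C=y | E={y↦-2} | A=∅ | R=[subL(3)]]
→ final value 5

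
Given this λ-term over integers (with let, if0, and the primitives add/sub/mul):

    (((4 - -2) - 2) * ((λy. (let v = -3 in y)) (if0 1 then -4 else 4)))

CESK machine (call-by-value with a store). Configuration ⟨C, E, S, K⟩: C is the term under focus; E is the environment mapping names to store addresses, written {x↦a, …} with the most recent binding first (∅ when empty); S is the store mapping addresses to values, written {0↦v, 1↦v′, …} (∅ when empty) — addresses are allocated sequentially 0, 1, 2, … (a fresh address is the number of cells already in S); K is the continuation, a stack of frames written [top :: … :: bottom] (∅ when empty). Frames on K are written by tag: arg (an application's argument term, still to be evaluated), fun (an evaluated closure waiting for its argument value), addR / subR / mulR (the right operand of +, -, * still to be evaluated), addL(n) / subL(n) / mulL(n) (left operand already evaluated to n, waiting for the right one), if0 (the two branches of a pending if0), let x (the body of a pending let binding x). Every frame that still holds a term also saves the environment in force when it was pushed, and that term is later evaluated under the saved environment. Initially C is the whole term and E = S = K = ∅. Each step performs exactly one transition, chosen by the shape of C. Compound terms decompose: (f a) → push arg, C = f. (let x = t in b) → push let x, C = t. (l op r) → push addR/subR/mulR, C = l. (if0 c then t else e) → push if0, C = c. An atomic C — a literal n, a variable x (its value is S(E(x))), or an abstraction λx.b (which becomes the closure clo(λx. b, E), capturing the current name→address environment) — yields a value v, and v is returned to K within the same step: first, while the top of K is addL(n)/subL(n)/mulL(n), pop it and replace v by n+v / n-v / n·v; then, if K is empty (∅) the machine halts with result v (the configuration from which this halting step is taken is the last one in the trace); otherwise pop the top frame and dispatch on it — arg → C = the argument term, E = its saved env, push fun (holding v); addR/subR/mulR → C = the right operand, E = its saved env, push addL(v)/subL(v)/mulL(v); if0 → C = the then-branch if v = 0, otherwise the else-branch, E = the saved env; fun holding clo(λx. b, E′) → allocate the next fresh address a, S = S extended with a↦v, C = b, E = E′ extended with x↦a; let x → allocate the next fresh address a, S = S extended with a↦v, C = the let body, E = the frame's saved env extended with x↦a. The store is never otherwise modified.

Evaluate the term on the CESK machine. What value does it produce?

Answer: 16

Derivation:
0. ⟨C=(((4 - -2) - 2) * ((λy. (let v = -3 in y)) (if0 1 then -4 else 4))); E=∅; S=∅; K=∅⟩
1. ⟨C=((4 - -2) - 2); E=∅; S=∅; K=[mulR]⟩
2. ⟨C=(4 - -2); E=∅; S=∅; K=[subR :: mulR]⟩
3. ⟨C=4; E=∅; S=∅; K=[subR :: subR :: mulR]⟩
4. ⟨C=-2; E=∅; S=∅; K=[subL(4) :: subR :: mulR]⟩
5. ⟨C=2; E=∅; S=∅; K=[subL(6) :: mulR]⟩
6. ⟨C=((λy. (let v = -3 in y)) (if0 1 then -4 else 4)); E=∅; S=∅; K=[mulL(4)]⟩
7. ⟨C=(λy. (let v = -3 in y)); E=∅; S=∅; K=[arg :: mulL(4)]⟩
8. ⟨C=(if0 1 then -4 else 4); E=∅; S=∅; K=[fun :: mulL(4)]⟩
9. ⟨C=1; E=∅; S=∅; K=[if0 :: fun :: mulL(4)]⟩
10. ⟨C=4; E=∅; S=∅; K=[fun :: mulL(4)]⟩
11. ⟨C=(let v = -3 in y); E={y↦0}; S={0↦4}; K=[mulL(4)]⟩
12. ⟨C=-3; E={y↦0}; S={0↦4}; K=[let v :: mulL(4)]⟩
13. ⟨C=y; E={v↦1, y↦0}; S={0↦4, 1↦-3}; K=[mulL(4)]⟩
→ final value 16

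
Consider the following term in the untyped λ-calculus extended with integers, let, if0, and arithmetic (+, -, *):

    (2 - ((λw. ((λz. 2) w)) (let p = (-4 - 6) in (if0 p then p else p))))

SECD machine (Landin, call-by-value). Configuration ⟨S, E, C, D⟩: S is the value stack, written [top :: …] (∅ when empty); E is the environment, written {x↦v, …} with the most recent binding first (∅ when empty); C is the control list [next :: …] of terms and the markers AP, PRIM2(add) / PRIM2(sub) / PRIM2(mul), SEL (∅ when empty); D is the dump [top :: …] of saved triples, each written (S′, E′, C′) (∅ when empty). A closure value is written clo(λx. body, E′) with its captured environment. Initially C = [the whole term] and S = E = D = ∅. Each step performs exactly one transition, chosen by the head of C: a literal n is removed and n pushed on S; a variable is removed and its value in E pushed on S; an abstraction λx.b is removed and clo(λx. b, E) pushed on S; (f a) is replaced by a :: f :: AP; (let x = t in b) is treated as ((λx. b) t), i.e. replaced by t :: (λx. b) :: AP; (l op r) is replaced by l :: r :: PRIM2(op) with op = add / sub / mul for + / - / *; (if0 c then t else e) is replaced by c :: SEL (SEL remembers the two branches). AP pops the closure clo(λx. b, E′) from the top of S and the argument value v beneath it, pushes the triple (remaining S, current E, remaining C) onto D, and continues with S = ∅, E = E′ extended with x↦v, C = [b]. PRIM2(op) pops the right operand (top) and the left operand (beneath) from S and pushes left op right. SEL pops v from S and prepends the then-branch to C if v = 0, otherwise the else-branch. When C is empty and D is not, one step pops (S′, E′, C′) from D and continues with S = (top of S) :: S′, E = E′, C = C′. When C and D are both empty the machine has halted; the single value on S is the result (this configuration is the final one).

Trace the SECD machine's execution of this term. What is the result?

Answer: 0

Execution trace:
0. ⟨S=∅; E=∅; C=[(2 - ((λw. ((λz. 2) w)) (let p = (-4 - 6) in (if0 p then p else p))))]; D=∅⟩
1. ⟨S=∅; E=∅; C=[2 :: ((λw. ((λz. 2) w)) (let p = (-4 - 6) in (if0 p then p else p))) :: PRIM2(sub)]; D=∅⟩
2. ⟨S=[2]; E=∅; C=[((λw. ((λz. 2) w)) (let p = (-4 - 6) in (if0 p then p else p))) :: PRIM2(sub)]; D=∅⟩
3. ⟨S=[2]; E=∅; C=[(let p = (-4 - 6) in (if0 p then p else p)) :: (λw. ((λz. 2) w)) :: AP :: PRIM2(sub)]; D=∅⟩
4. ⟨S=[2]; E=∅; C=[(-4 - 6) :: (λp. (if0 p then p else p)) :: AP :: (λw. ((λz. 2) w)) :: AP :: PRIM2(sub)]; D=∅⟩
5. ⟨S=[2]; E=∅; C=[-4 :: 6 :: PRIM2(sub) :: (λp. (if0 p then p else p)) :: AP :: (λw. ((λz. 2) w)) :: AP :: PRIM2(sub)]; D=∅⟩
6. ⟨S=[-4 :: 2]; E=∅; C=[6 :: PRIM2(sub) :: (λp. (if0 p then p else p)) :: AP :: (λw. ((λz. 2) w)) :: AP :: PRIM2(sub)]; D=∅⟩
7. ⟨S=[6 :: -4 :: 2]; E=∅; C=[PRIM2(sub) :: (λp. (if0 p then p else p)) :: AP :: (λw. ((λz. 2) w)) :: AP :: PRIM2(sub)]; D=∅⟩
8. ⟨S=[-10 :: 2]; E=∅; C=[(λp. (if0 p then p else p)) :: AP :: (λw. ((λz. 2) w)) :: AP :: PRIM2(sub)]; D=∅⟩
9. ⟨S=[clo(λp. (if0 p then p else p), ∅) :: -10 :: 2]; E=∅; C=[AP :: (λw. ((λz. 2) w)) :: AP :: PRIM2(sub)]; D=∅⟩
10. ⟨S=∅; E={p↦-10}; C=[(if0 p then p else p)]; D=[([2], ∅, [(λw. ((λz. 2) w)) :: AP :: PRIM2(sub)])]⟩
11. ⟨S=∅; E={p↦-10}; C=[p :: SEL]; D=[([2], ∅, [(λw. ((λz. 2) w)) :: AP :: PRIM2(sub)])]⟩
12. ⟨S=[-10]; E={p↦-10}; C=[SEL]; D=[([2], ∅, [(λw. ((λz. 2) w)) :: AP :: PRIM2(sub)])]⟩
13. ⟨S=∅; E={p↦-10}; C=[p]; D=[([2], ∅, [(λw. ((λz. 2) w)) :: AP :: PRIM2(sub)])]⟩
14. ⟨S=[-10]; E={p↦-10}; C=∅; D=[([2], ∅, [(λw. ((λz. 2) w)) :: AP :: PRIM2(sub)])]⟩
15. ⟨S=[-10 :: 2]; E=∅; C=[(λw. ((λz. 2) w)) :: AP :: PRIM2(sub)]; D=∅⟩
16. ⟨S=[clo(λw. ((λz. 2) w), ∅) :: -10 :: 2]; E=∅; C=[AP :: PRIM2(sub)]; D=∅⟩
17. ⟨S=∅; E={w↦-10}; C=[((λz. 2) w)]; D=[([2], ∅, [PRIM2(sub)])]⟩
18. ⟨S=∅; E={w↦-10}; C=[w :: (λz. 2) :: AP]; D=[([2], ∅, [PRIM2(sub)])]⟩
19. ⟨S=[-10]; E={w↦-10}; C=[(λz. 2) :: AP]; D=[([2], ∅, [PRIM2(sub)])]⟩
20. ⟨S=[clo(λz. 2, {w↦-10}) :: -10]; E={w↦-10}; C=[AP]; D=[([2], ∅, [PRIM2(sub)])]⟩
21. ⟨S=∅; E={z↦-10, w↦-10}; C=[2]; D=[(∅, {w↦-10}, ∅) :: ([2], ∅, [PRIM2(sub)])]⟩
22. ⟨S=[2]; E={z↦-10, w↦-10}; C=∅; D=[(∅, {w↦-10}, ∅) :: ([2], ∅, [PRIM2(sub)])]⟩
23. ⟨S=[2]; E={w↦-10}; C=∅; D=[([2], ∅, [PRIM2(sub)])]⟩
24. ⟨S=[2 :: 2]; E=∅; C=[PRIM2(sub)]; D=∅⟩
25. ⟨S=[0]; E=∅; C=∅; D=∅⟩
→ final value 0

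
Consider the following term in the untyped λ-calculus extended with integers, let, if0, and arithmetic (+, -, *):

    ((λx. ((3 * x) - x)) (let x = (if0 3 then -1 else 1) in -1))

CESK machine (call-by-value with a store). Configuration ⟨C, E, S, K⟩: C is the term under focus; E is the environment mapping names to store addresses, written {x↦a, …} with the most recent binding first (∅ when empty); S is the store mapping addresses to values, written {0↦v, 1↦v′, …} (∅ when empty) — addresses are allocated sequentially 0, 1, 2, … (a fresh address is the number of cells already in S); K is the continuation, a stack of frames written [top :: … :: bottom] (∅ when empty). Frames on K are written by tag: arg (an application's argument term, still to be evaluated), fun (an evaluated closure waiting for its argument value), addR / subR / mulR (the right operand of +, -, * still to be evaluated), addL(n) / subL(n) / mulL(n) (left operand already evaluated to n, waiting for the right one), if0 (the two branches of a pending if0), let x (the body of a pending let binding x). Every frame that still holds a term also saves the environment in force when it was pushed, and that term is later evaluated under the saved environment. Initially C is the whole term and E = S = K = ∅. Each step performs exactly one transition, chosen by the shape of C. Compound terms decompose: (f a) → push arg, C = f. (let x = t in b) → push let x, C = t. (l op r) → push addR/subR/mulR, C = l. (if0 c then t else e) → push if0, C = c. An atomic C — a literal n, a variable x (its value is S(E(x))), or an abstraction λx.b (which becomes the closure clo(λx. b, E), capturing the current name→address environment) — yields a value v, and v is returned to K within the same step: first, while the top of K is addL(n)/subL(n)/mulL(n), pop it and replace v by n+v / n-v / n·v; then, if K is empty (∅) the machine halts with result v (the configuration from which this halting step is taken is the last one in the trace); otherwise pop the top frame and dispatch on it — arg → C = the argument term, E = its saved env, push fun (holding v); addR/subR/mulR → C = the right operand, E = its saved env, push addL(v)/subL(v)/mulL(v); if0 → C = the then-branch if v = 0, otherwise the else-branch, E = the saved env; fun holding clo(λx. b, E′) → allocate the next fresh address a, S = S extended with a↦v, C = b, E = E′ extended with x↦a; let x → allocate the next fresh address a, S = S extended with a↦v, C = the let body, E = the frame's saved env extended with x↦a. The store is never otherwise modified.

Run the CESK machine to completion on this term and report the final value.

Answer: -2

Derivation:
[0] [C=((λx. ((3 * x) - x)) (let x = (if0 3 then -1 else 1) in -1)) | E=∅ | S=∅ | K=∅]
[1] [C=(λx. ((3 * x) - x)) | E=∅ | S=∅ | K=[arg]]
[2] [C=(let x = (if0 3 then -1 else 1) in -1) | E=∅ | S=∅ | K=[fun]]
[3] [C=(if0 3 then -1 else 1) | E=∅ | S=∅ | K=[let x :: fun]]
[4] [C=3 | E=∅ | S=∅ | K=[if0 :: let x :: fun]]
[5] [C=1 | E=∅ | S=∅ | K=[let x :: fun]]
[6] [C=-1 | E={x↦0} | S={0↦1} | K=[fun]]
[7] [C=((3 * x) - x) | E={x↦1} | S={0↦1, 1↦-1} | K=∅]
[8] [C=(3 * x) | E={x↦1} | S={0↦1, 1↦-1} | K=[subR]]
[9] [C=3 | E={x↦1} | S={0↦1, 1↦-1} | K=[mulR :: subR]]
[10] [C=x | E={x↦1} | S={0↦1, 1↦-1} | K=[mulL(3) :: subR]]
[11] [C=x | E={x↦1} | S={0↦1, 1↦-1} | K=[subL(-3)]]
→ final value -2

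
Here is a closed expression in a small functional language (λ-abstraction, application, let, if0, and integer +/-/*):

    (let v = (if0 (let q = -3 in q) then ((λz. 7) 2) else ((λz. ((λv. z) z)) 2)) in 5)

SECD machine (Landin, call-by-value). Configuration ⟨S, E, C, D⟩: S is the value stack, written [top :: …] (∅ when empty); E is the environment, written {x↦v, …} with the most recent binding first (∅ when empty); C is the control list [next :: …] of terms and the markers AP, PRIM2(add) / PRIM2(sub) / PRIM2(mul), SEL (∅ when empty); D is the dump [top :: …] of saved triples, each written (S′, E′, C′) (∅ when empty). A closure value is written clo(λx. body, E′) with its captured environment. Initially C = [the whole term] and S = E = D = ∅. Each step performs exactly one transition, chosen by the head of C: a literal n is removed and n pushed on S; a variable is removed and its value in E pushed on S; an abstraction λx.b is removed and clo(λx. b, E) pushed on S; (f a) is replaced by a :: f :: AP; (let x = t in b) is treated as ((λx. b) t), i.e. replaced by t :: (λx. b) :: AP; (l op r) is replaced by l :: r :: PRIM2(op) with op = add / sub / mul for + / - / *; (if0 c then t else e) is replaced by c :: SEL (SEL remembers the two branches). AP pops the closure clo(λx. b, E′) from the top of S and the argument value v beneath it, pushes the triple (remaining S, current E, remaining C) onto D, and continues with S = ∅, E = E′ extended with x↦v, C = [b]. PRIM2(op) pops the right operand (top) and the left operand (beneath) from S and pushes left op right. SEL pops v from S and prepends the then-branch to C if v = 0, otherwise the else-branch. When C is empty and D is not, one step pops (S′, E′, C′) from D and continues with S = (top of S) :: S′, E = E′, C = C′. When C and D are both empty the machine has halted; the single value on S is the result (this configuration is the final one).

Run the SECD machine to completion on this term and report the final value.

t=0: [S=∅ | E=∅ | C=[(let v = (if0 (let q = -3 in q) then ((λz. 7) 2) else ((λz. ((λv. z) z)) 2)) in 5)] | D=∅]
t=1: [S=∅ | E=∅ | C=[(if0 (let q = -3 in q) then ((λz. 7) 2) else ((λz. ((λv. z) z)) 2)) :: (λv. 5) :: AP] | D=∅]
t=2: [S=∅ | E=∅ | C=[(let q = -3 in q) :: SEL :: (λv. 5) :: AP] | D=∅]
t=3: [S=∅ | E=∅ | C=[-3 :: (λq. q) :: AP :: SEL :: (λv. 5) :: AP] | D=∅]
t=4: [S=[-3] | E=∅ | C=[(λq. q) :: AP :: SEL :: (λv. 5) :: AP] | D=∅]
t=5: [S=[clo(λq. q, ∅) :: -3] | E=∅ | C=[AP :: SEL :: (λv. 5) :: AP] | D=∅]
t=6: [S=∅ | E={q↦-3} | C=[q] | D=[(∅, ∅, [SEL :: (λv. 5) :: AP])]]
t=7: [S=[-3] | E={q↦-3} | C=∅ | D=[(∅, ∅, [SEL :: (λv. 5) :: AP])]]
t=8: [S=[-3] | E=∅ | C=[SEL :: (λv. 5) :: AP] | D=∅]
t=9: [S=∅ | E=∅ | C=[((λz. ((λv. z) z)) 2) :: (λv. 5) :: AP] | D=∅]
t=10: [S=∅ | E=∅ | C=[2 :: (λz. ((λv. z) z)) :: AP :: (λv. 5) :: AP] | D=∅]
t=11: [S=[2] | E=∅ | C=[(λz. ((λv. z) z)) :: AP :: (λv. 5) :: AP] | D=∅]
t=12: [S=[clo(λz. ((λv. z) z), ∅) :: 2] | E=∅ | C=[AP :: (λv. 5) :: AP] | D=∅]
t=13: [S=∅ | E={z↦2} | C=[((λv. z) z)] | D=[(∅, ∅, [(λv. 5) :: AP])]]
t=14: [S=∅ | E={z↦2} | C=[z :: (λv. z) :: AP] | D=[(∅, ∅, [(λv. 5) :: AP])]]
t=15: [S=[2] | E={z↦2} | C=[(λv. z) :: AP] | D=[(∅, ∅, [(λv. 5) :: AP])]]
t=16: [S=[clo(λv. z, {z↦2}) :: 2] | E={z↦2} | C=[AP] | D=[(∅, ∅, [(λv. 5) :: AP])]]
t=17: [S=∅ | E={v↦2, z↦2} | C=[z] | D=[(∅, {z↦2}, ∅) :: (∅, ∅, [(λv. 5) :: AP])]]
t=18: [S=[2] | E={v↦2, z↦2} | C=∅ | D=[(∅, {z↦2}, ∅) :: (∅, ∅, [(λv. 5) :: AP])]]
t=19: [S=[2] | E={z↦2} | C=∅ | D=[(∅, ∅, [(λv. 5) :: AP])]]
t=20: [S=[2] | E=∅ | C=[(λv. 5) :: AP] | D=∅]
t=21: [S=[clo(λv. 5, ∅) :: 2] | E=∅ | C=[AP] | D=∅]
t=22: [S=∅ | E={v↦2} | C=[5] | D=[(∅, ∅, ∅)]]
t=23: [S=[5] | E={v↦2} | C=∅ | D=[(∅, ∅, ∅)]]
t=24: [S=[5] | E=∅ | C=∅ | D=∅]
→ final value 5

Answer: 5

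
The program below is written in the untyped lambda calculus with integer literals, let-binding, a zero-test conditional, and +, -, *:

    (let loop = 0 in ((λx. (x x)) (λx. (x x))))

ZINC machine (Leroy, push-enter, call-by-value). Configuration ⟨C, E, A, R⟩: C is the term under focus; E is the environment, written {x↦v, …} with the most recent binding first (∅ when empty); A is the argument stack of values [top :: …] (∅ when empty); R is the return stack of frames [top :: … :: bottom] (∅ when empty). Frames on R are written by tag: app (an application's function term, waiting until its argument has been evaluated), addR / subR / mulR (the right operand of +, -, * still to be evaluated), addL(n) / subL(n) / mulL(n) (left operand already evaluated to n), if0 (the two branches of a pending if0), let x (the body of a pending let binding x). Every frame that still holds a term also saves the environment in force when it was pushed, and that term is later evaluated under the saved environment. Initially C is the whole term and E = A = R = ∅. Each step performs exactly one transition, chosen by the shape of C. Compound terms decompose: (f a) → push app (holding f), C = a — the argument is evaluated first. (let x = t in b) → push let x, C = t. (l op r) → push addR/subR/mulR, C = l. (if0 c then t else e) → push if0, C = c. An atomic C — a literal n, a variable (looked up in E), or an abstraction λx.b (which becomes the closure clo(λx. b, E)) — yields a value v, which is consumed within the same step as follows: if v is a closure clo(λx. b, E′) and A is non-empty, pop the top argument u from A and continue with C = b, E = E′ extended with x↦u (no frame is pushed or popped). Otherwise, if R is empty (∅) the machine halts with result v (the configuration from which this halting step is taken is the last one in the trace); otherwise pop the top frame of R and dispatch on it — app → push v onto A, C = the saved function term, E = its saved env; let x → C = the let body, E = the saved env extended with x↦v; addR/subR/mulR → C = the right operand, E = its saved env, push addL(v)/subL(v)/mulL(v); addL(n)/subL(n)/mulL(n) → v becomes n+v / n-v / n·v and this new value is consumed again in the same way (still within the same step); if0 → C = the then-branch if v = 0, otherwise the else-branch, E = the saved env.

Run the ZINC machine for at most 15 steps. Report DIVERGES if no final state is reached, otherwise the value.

Answer: DIVERGES (no final state within 15 steps)

Machine steps:
step 0: ⟨C=(let loop = 0 in ((λx. (x x)) (λx. (x x)))); E=∅; A=∅; R=∅⟩
step 1: ⟨C=0; E=∅; A=∅; R=[let loop]⟩
step 2: ⟨C=((λx. (x x)) (λx. (x x))); E={loop↦0}; A=∅; R=∅⟩
step 3: ⟨C=(λx. (x x)); E={loop↦0}; A=∅; R=[app]⟩
step 4: ⟨C=(λx. (x x)); E={loop↦0}; A=[clo(λx. (x x), {loop↦0})]; R=∅⟩
step 5: ⟨C=(x x); E={x↦clo(λx. (x x), {loop↦0}), loop↦0}; A=∅; R=∅⟩
step 6: ⟨C=x; E={x↦clo(λx. (x x), {loop↦0}), loop↦0}; A=∅; R=[app]⟩
step 7: ⟨C=x; E={x↦clo(λx. (x x), {loop↦0}), loop↦0}; A=[clo(λx. (x x), {loop↦0})]; R=∅⟩
… configuration repeats with period 3 (steps 5–7 recur indefinitely) …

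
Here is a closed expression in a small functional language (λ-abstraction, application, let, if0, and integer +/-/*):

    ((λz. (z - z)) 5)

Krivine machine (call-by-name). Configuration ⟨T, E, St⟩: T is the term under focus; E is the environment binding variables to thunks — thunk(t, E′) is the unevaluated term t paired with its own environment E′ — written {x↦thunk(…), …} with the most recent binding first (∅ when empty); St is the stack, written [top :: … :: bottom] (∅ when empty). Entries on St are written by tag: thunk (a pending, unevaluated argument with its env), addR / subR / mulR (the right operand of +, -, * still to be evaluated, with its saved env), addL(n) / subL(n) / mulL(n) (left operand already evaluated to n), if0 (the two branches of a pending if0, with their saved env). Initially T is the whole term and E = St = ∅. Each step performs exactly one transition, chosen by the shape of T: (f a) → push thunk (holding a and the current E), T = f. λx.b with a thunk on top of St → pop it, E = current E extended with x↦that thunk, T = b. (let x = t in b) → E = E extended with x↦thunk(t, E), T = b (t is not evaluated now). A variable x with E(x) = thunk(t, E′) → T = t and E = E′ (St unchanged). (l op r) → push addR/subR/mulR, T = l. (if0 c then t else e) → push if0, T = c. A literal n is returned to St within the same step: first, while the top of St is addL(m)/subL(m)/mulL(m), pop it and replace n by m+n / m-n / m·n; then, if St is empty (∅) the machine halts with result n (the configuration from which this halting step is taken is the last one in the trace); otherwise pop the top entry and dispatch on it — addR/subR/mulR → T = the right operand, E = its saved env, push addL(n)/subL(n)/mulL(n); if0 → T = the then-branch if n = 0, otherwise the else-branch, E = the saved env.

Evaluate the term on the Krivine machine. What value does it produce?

Answer: 0

Execution trace:
[0] [T=((λz. (z - z)) 5) | E=∅ | St=∅]
[1] [T=(λz. (z - z)) | E=∅ | St=[thunk]]
[2] [T=(z - z) | E={z↦thunk(5, ∅)} | St=∅]
[3] [T=z | E={z↦thunk(5, ∅)} | St=[subR]]
[4] [T=5 | E=∅ | St=[subR]]
[5] [T=z | E={z↦thunk(5, ∅)} | St=[subL(5)]]
[6] [T=5 | E=∅ | St=[subL(5)]]
→ final value 0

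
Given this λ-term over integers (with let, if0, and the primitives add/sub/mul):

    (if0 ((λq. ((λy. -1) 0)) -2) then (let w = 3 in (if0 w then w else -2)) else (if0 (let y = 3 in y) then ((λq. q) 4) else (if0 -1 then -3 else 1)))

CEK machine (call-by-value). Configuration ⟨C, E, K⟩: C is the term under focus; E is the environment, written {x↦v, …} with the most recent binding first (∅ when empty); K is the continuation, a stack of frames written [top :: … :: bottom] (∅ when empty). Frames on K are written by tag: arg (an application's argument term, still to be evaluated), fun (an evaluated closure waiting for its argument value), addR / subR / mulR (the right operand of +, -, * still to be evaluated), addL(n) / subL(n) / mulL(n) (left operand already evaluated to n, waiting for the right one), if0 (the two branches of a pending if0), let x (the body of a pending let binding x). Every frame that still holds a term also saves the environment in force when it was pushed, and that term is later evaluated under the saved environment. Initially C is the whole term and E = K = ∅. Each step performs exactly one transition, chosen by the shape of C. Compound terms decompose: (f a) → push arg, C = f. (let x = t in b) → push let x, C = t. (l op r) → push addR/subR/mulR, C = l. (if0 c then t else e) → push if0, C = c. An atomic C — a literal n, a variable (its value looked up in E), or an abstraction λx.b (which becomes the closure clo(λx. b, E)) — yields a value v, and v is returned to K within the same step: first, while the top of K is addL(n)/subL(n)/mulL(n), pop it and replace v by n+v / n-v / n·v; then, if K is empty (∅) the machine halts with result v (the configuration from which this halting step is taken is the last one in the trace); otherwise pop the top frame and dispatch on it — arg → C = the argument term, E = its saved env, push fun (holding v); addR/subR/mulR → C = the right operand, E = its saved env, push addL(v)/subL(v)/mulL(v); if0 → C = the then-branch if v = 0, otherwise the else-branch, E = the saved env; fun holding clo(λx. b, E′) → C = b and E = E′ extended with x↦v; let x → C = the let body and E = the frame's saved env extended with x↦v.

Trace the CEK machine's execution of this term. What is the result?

step 0: <C=(if0 ((λq. ((λy. -1) 0)) -2) then (let w = 3 in (if0 w then w else -2)) else (if0 (let y = 3 in y) then ((λq. q) 4) else (if0 -1 then -3 else 1))), E=∅, K=∅>
step 1: <C=((λq. ((λy. -1) 0)) -2), E=∅, K=[if0]>
step 2: <C=(λq. ((λy. -1) 0)), E=∅, K=[arg :: if0]>
step 3: <C=-2, E=∅, K=[fun :: if0]>
step 4: <C=((λy. -1) 0), E={q↦-2}, K=[if0]>
step 5: <C=(λy. -1), E={q↦-2}, K=[arg :: if0]>
step 6: <C=0, E={q↦-2}, K=[fun :: if0]>
step 7: <C=-1, E={y↦0, q↦-2}, K=[if0]>
step 8: <C=(if0 (let y = 3 in y) then ((λq. q) 4) else (if0 -1 then -3 else 1)), E=∅, K=∅>
step 9: <C=(let y = 3 in y), E=∅, K=[if0]>
step 10: <C=3, E=∅, K=[let y :: if0]>
step 11: <C=y, E={y↦3}, K=[if0]>
step 12: <C=(if0 -1 then -3 else 1), E=∅, K=∅>
step 13: <C=-1, E=∅, K=[if0]>
step 14: <C=1, E=∅, K=∅>
→ final value 1

Answer: 1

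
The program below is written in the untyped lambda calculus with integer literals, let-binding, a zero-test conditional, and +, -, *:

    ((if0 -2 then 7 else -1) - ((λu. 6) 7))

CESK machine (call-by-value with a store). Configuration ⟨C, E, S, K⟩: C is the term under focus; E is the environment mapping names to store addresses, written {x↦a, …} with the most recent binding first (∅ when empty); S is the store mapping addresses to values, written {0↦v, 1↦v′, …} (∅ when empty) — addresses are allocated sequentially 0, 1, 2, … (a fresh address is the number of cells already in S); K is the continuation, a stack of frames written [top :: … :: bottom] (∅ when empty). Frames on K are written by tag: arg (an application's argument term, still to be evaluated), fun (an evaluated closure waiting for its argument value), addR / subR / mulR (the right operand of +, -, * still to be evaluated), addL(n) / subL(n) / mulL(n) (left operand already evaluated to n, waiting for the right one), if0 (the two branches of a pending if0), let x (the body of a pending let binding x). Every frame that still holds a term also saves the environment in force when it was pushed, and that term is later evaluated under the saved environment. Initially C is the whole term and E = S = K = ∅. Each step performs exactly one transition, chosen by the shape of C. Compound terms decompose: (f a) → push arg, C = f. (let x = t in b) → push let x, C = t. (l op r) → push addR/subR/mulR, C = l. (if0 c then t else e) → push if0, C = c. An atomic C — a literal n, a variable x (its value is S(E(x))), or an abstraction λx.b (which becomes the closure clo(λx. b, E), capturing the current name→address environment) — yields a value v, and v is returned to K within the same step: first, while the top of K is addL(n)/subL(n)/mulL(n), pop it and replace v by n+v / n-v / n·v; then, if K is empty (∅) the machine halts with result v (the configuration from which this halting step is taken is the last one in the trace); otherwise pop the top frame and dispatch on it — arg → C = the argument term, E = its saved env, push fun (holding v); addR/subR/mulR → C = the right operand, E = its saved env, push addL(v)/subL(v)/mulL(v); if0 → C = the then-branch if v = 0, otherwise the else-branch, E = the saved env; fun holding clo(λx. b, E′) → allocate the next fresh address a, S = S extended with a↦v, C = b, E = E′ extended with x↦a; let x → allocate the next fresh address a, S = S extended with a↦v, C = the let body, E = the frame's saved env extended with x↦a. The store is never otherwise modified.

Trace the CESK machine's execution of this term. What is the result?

Answer: -7

Derivation:
[0] [C=((if0 -2 then 7 else -1) - ((λu. 6) 7)) | E=∅ | S=∅ | K=∅]
[1] [C=(if0 -2 then 7 else -1) | E=∅ | S=∅ | K=[subR]]
[2] [C=-2 | E=∅ | S=∅ | K=[if0 :: subR]]
[3] [C=-1 | E=∅ | S=∅ | K=[subR]]
[4] [C=((λu. 6) 7) | E=∅ | S=∅ | K=[subL(-1)]]
[5] [C=(λu. 6) | E=∅ | S=∅ | K=[arg :: subL(-1)]]
[6] [C=7 | E=∅ | S=∅ | K=[fun :: subL(-1)]]
[7] [C=6 | E={u↦0} | S={0↦7} | K=[subL(-1)]]
→ final value -7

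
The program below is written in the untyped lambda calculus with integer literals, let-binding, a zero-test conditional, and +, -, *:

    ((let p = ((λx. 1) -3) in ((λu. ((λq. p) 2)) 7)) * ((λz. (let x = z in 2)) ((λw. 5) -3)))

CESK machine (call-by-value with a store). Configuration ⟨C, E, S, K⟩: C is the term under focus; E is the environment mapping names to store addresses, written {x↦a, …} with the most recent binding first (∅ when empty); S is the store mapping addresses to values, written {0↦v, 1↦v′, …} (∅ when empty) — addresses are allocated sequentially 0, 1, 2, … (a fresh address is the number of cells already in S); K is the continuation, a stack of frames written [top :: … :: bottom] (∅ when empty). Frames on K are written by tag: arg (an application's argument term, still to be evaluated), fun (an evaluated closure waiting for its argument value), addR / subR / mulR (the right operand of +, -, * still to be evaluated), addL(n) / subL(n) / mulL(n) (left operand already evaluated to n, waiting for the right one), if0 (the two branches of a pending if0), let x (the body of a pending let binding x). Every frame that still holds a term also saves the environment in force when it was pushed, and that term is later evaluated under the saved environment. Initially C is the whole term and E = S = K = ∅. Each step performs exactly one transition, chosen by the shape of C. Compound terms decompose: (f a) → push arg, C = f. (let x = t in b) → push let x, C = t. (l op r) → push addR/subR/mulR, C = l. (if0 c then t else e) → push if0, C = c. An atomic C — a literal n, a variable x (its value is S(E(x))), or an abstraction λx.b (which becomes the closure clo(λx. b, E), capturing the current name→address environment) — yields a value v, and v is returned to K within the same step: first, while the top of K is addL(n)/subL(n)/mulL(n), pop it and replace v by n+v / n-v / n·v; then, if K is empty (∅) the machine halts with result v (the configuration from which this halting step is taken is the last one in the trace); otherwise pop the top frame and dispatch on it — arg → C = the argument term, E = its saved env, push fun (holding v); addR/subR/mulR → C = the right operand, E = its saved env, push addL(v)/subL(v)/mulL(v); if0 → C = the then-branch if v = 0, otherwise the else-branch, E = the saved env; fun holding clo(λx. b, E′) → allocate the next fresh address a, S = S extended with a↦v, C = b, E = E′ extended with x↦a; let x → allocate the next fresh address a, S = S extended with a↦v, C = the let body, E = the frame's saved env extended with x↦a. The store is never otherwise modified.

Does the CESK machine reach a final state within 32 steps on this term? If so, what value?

Answer: 2

Machine steps:
0. <C=((let p = ((λx. 1) -3) in ((λu. ((λq. p) 2)) 7)) * ((λz. (let x = z in 2)) ((λw. 5) -3))), E=∅, S=∅, K=∅>
1. <C=(let p = ((λx. 1) -3) in ((λu. ((λq. p) 2)) 7)), E=∅, S=∅, K=[mulR]>
2. <C=((λx. 1) -3), E=∅, S=∅, K=[let p :: mulR]>
3. <C=(λx. 1), E=∅, S=∅, K=[arg :: let p :: mulR]>
4. <C=-3, E=∅, S=∅, K=[fun :: let p :: mulR]>
5. <C=1, E={x↦0}, S={0↦-3}, K=[let p :: mulR]>
6. <C=((λu. ((λq. p) 2)) 7), E={p↦1}, S={0↦-3, 1↦1}, K=[mulR]>
7. <C=(λu. ((λq. p) 2)), E={p↦1}, S={0↦-3, 1↦1}, K=[arg :: mulR]>
8. <C=7, E={p↦1}, S={0↦-3, 1↦1}, K=[fun :: mulR]>
9. <C=((λq. p) 2), E={u↦2, p↦1}, S={0↦-3, 1↦1, 2↦7}, K=[mulR]>
10. <C=(λq. p), E={u↦2, p↦1}, S={0↦-3, 1↦1, 2↦7}, K=[arg :: mulR]>
11. <C=2, E={u↦2, p↦1}, S={0↦-3, 1↦1, 2↦7}, K=[fun :: mulR]>
12. <C=p, E={q↦3, u↦2, p↦1}, S={0↦-3, 1↦1, 2↦7, 3↦2}, K=[mulR]>
13. <C=((λz. (let x = z in 2)) ((λw. 5) -3)), E=∅, S={0↦-3, 1↦1, 2↦7, 3↦2}, K=[mulL(1)]>
14. <C=(λz. (let x = z in 2)), E=∅, S={0↦-3, 1↦1, 2↦7, 3↦2}, K=[arg :: mulL(1)]>
15. <C=((λw. 5) -3), E=∅, S={0↦-3, 1↦1, 2↦7, 3↦2}, K=[fun :: mulL(1)]>
16. <C=(λw. 5), E=∅, S={0↦-3, 1↦1, 2↦7, 3↦2}, K=[arg :: fun :: mulL(1)]>
17. <C=-3, E=∅, S={0↦-3, 1↦1, 2↦7, 3↦2}, K=[fun :: fun :: mulL(1)]>
18. <C=5, E={w↦4}, S={0↦-3, 1↦1, 2↦7, 3↦2, 4↦-3}, K=[fun :: mulL(1)]>
19. <C=(let x = z in 2), E={z↦5}, S={0↦-3, 1↦1, 2↦7, 3↦2, 4↦-3, 5↦5}, K=[mulL(1)]>
20. <C=z, E={z↦5}, S={0↦-3, 1↦1, 2↦7, 3↦2, 4↦-3, 5↦5}, K=[let x :: mulL(1)]>
21. <C=2, E={x↦6, z↦5}, S={0↦-3, 1↦1, 2↦7, 3↦2, 4↦-3, 5↦5, 6↦5}, K=[mulL(1)]>
→ final value 2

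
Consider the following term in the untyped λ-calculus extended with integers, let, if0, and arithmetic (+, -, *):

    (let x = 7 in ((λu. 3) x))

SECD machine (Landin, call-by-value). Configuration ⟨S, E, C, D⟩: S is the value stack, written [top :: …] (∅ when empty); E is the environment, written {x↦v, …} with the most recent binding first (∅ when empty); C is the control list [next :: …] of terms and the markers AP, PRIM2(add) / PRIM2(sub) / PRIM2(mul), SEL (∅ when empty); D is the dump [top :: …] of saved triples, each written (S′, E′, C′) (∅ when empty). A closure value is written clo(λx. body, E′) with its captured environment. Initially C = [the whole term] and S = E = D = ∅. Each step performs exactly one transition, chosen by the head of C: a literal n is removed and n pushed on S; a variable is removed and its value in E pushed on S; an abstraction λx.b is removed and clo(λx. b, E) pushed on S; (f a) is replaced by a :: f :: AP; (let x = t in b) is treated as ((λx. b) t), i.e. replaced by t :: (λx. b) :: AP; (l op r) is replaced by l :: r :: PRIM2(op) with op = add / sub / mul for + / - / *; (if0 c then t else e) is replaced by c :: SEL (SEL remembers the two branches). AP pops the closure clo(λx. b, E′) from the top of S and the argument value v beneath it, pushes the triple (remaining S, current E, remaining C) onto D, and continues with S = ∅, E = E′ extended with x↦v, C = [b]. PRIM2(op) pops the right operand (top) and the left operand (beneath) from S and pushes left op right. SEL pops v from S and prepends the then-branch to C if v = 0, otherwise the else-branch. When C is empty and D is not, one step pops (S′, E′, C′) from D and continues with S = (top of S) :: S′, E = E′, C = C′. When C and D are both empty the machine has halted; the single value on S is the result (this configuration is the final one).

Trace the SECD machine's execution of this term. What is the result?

0. [S=∅ | E=∅ | C=[(let x = 7 in ((λu. 3) x))] | D=∅]
1. [S=∅ | E=∅ | C=[7 :: (λx. ((λu. 3) x)) :: AP] | D=∅]
2. [S=[7] | E=∅ | C=[(λx. ((λu. 3) x)) :: AP] | D=∅]
3. [S=[clo(λx. ((λu. 3) x), ∅) :: 7] | E=∅ | C=[AP] | D=∅]
4. [S=∅ | E={x↦7} | C=[((λu. 3) x)] | D=[(∅, ∅, ∅)]]
5. [S=∅ | E={x↦7} | C=[x :: (λu. 3) :: AP] | D=[(∅, ∅, ∅)]]
6. [S=[7] | E={x↦7} | C=[(λu. 3) :: AP] | D=[(∅, ∅, ∅)]]
7. [S=[clo(λu. 3, {x↦7}) :: 7] | E={x↦7} | C=[AP] | D=[(∅, ∅, ∅)]]
8. [S=∅ | E={u↦7, x↦7} | C=[3] | D=[(∅, {x↦7}, ∅) :: (∅, ∅, ∅)]]
9. [S=[3] | E={u↦7, x↦7} | C=∅ | D=[(∅, {x↦7}, ∅) :: (∅, ∅, ∅)]]
10. [S=[3] | E={x↦7} | C=∅ | D=[(∅, ∅, ∅)]]
11. [S=[3] | E=∅ | C=∅ | D=∅]
→ final value 3

Answer: 3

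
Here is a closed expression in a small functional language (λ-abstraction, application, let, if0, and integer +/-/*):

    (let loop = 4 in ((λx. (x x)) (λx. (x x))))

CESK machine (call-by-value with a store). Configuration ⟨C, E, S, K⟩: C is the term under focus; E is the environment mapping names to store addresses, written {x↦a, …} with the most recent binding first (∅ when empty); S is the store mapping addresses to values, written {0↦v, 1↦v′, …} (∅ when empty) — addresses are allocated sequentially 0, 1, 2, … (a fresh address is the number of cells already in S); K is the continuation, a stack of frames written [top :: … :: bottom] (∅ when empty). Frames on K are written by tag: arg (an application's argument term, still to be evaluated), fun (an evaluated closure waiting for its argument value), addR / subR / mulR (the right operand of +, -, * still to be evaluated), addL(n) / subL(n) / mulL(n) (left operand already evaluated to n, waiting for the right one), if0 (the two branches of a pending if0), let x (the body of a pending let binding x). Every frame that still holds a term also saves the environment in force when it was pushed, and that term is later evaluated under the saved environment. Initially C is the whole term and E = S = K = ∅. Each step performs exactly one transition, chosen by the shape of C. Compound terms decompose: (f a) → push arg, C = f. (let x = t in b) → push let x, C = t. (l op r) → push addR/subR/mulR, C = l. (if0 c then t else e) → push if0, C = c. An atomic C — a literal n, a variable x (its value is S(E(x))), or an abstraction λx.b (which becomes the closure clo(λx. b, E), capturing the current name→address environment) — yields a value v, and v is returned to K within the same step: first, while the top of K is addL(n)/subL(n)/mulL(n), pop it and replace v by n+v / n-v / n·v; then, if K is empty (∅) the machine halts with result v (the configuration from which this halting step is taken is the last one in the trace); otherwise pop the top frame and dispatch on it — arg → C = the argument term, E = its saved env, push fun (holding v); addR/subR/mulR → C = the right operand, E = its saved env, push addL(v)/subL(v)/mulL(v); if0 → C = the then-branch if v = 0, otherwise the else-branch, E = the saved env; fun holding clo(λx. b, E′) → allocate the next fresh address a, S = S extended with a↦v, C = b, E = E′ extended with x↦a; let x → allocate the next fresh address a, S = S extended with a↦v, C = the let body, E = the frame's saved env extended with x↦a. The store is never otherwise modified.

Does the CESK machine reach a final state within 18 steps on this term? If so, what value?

Answer: DIVERGES (no final state within 18 steps)

Derivation:
step 0: [C=(let loop = 4 in ((λx. (x x)) (λx. (x x)))) | E=∅ | S=∅ | K=∅]
step 1: [C=4 | E=∅ | S=∅ | K=[let loop]]
step 2: [C=((λx. (x x)) (λx. (x x))) | E={loop↦0} | S={0↦4} | K=∅]
step 3: [C=(λx. (x x)) | E={loop↦0} | S={0↦4} | K=[arg]]
step 4: [C=(λx. (x x)) | E={loop↦0} | S={0↦4} | K=[fun]]
step 5: [C=(x x) | E={x↦1, loop↦0} | S={0↦4, 1↦clo(λx. (x x), {loop↦0})} | K=∅]
step 6: [C=x | E={x↦1, loop↦0} | S={0↦4, 1↦clo(λx. (x x), {loop↦0})} | K=[arg]]
step 7: [C=x | E={x↦1, loop↦0} | S={0↦4, 1↦clo(λx. (x x), {loop↦0})} | K=[fun]]
step 8: [C=(x x) | E={x↦2, loop↦0} | S={0↦4, 1↦clo(λx. (x x), {loop↦0}), 2↦clo(λx. (x x), {loop↦0})} | K=∅]
step 9: [C=x | E={x↦2, loop↦0} | S={0↦4, 1↦clo(λx. (x x), {loop↦0}), 2↦clo(λx. (x x), {loop↦0})} | K=[arg]]
step 10: [C=x | E={x↦2, loop↦0} | S={0↦4, 1↦clo(λx. (x x), {loop↦0}), 2↦clo(λx. (x x), {loop↦0})} | K=[fun]]
step 11: [C=(x x) | E={x↦3, loop↦0} | S={0↦4, 1↦clo(λx. (x x), {loop↦0}), 2↦clo(λx. (x x), {loop↦0}), 3↦clo(λx. (x x), {loop↦0})} | K=∅]
step 12: [C=x | E={x↦3, loop↦0} | S={0↦4, 1↦clo(λx. (x x), {loop↦0}), 2↦clo(λx. (x x), {loop↦0}), 3↦clo(λx. (x x), {loop↦0})} | K=[arg]]
step 13: [C=x | E={x↦3, loop↦0} | S={0↦4, 1↦clo(λx. (x x), {loop↦0}), 2↦clo(λx. (x x), {loop↦0}), 3↦clo(λx. (x x), {loop↦0})} | K=[fun]]
step 14: [C=(x x) | E={x↦4, loop↦0} | S={0↦4, 1↦clo(λx. (x x), {loop↦0}), 2↦clo(λx. (x x), {loop↦0}), 3↦clo(λx. (x x), {loop↦0}), 4↦clo(λx. (x x), {loop↦0})} | K=∅]
step 15: [C=x | E={x↦4, loop↦0} | S={0↦4, 1↦clo(λx. (x x), {loop↦0}), 2↦clo(λx. (x x), {loop↦0}), 3↦clo(λx. (x x), {loop↦0}), 4↦clo(λx. (x x), {loop↦0})} | K=[arg]]
step 16: [C=x | E={x↦4, loop↦0} | S={0↦4, 1↦clo(λx. (x x), {loop↦0}), 2↦clo(λx. (x x), {loop↦0}), 3↦clo(λx. (x x), {loop↦0}), 4↦clo(λx. (x x), {loop↦0})} | K=[fun]]
step 17: [C=(x x) | E={x↦5, loop↦0} | S={0↦4, 1↦clo(λx. (x x), {loop↦0}), 2↦clo(λx. (x x), {loop↦0}), 3↦clo(λx. (x x), {loop↦0}), 4↦clo(λx. (x x), {loop↦0}), 5↦clo(λx. (x x), {loop↦0})} | K=∅]
step 18: [C=x | E={x↦5, loop↦0} | S={0↦4, 1↦clo(λx. (x x), {loop↦0}), 2↦clo(λx. (x x), {loop↦0}), 3↦clo(λx. (x x), {loop↦0}), 4↦clo(λx. (x x), {loop↦0}), 5↦clo(λx. (x x), {loop↦0})} | K=[arg]]
→ 18 transitions taken and the configuration is still not final: no result within 18 steps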